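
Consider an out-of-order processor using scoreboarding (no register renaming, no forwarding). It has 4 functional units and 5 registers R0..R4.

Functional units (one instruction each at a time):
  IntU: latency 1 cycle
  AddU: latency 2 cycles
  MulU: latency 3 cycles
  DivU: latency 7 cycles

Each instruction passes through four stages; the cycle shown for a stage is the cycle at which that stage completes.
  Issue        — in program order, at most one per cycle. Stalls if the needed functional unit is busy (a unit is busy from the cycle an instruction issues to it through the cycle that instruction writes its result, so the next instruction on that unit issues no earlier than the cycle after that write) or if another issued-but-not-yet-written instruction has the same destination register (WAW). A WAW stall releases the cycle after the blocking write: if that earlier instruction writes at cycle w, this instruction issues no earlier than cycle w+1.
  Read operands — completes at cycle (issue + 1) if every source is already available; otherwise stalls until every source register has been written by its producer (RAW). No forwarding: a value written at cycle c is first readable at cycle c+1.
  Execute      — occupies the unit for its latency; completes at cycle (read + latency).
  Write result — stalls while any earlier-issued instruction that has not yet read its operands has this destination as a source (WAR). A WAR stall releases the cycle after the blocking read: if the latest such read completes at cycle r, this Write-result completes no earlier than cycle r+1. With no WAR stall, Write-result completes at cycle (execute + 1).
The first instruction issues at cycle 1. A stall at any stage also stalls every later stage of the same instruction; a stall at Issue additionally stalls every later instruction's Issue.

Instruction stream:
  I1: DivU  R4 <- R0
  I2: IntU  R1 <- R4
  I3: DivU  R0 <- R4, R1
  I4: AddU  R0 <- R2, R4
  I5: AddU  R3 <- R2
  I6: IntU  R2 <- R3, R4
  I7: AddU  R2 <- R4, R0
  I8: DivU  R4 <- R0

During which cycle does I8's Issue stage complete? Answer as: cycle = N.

[I1] 1/2/9/10
[I2] 2/11/12/13  (RAW R4: wait I1 write@10)
[I3] 11/14/21/22  (struct: DivU busy until I1 writes@10; RAW R1: wait I2 write@13)
[I4] 23/24/26/27  (WAW R0: wait I3 write@22)
[I5] 28/29/31/32  (struct: AddU busy until I4 writes@27)
[I6] 29/33/34/35  (RAW R3: wait I5 write@32)
[I7] 36/37/39/40  (WAW R2: wait I6 write@35)
[I8] 37/38/45/46

cycle = 37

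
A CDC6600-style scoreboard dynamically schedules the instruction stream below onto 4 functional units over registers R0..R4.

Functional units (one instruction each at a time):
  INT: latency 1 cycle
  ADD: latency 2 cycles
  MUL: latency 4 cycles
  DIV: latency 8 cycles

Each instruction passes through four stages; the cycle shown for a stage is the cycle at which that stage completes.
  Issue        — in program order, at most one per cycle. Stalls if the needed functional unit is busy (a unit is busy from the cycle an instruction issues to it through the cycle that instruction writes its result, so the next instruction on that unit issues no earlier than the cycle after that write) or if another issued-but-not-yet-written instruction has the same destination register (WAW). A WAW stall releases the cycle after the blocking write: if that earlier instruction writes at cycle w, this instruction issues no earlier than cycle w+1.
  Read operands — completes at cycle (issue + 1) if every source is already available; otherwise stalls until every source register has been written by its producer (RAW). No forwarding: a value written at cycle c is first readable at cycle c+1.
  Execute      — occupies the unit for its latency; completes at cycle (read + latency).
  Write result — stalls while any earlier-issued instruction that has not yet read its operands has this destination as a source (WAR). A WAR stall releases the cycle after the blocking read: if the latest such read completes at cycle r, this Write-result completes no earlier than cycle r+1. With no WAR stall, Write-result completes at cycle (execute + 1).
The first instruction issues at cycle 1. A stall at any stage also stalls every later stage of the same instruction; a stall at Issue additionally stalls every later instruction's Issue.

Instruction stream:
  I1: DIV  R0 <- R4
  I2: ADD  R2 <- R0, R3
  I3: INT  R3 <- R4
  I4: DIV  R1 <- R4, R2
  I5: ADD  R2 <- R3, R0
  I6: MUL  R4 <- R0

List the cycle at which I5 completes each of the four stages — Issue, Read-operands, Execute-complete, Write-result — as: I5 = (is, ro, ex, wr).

  I1 | 1 | 2 | 10 | 11
  I2 | 2 | 12 | 14 | 15   RAW R0: wait I1 write@11
  I3 | 3 | 4 | 5 | 13   WAR R3: wait I2 read@12
  I4 | 12 | 16 | 24 | 25   struct: DIV busy until I1 writes@11 · RAW R2: wait I2 write@15
  I5 | 16 | 17 | 19 | 20   struct: ADD busy until I2 writes@15
  I6 | 17 | 18 | 22 | 23

I5 = (16, 17, 19, 20)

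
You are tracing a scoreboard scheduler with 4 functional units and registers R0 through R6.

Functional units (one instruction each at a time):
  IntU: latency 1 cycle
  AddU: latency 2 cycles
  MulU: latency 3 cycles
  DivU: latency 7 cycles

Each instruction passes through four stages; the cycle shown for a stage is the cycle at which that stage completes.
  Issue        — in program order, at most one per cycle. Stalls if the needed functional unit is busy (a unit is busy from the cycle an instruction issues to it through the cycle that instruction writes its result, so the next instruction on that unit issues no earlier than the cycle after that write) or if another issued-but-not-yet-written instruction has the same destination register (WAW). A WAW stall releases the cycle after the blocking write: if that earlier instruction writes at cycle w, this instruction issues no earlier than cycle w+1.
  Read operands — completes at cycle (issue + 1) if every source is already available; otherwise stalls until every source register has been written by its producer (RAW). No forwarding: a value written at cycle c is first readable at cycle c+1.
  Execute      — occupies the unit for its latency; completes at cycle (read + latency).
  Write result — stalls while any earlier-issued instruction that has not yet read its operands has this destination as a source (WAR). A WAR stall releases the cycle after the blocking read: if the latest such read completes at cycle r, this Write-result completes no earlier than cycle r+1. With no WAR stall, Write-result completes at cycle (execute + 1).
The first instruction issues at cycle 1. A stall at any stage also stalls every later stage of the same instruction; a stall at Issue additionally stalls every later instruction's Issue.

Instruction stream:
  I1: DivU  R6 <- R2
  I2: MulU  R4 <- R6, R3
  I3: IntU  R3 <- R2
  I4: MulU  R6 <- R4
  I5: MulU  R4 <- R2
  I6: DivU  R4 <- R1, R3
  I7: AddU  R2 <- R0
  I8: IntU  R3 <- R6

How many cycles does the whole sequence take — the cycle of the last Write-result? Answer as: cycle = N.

t=1  issue I1 (DivU)
t=2  I1 read-ops; issue I2 (MulU)
t=3  issue I3 (IntU)
t=4  I3 read-ops
t=5  I3 finished on IntU
t=9  I1 finished on DivU
t=10  I1→R6
t=11  I2 read-ops
t=12  I3→R3
t=14  I2 finished on MulU
t=15  I2→R4
t=16  issue I4 (MulU)
t=17  I4 read-ops
t=20  I4 finished on MulU
t=21  I4→R6
t=22  issue I5 (MulU)
t=23  I5 read-ops
t=26  I5 finished on MulU
t=27  I5→R4
t=28  issue I6 (DivU)
t=29  I6 read-ops; issue I7 (AddU)
t=30  I7 read-ops; issue I8 (IntU)
t=31  I8 read-ops
t=32  I7 finished on AddU; I8 finished on IntU
t=33  I7→R2; I8→R3
t=36  I6 finished on DivU
t=37  I6→R4

cycle = 37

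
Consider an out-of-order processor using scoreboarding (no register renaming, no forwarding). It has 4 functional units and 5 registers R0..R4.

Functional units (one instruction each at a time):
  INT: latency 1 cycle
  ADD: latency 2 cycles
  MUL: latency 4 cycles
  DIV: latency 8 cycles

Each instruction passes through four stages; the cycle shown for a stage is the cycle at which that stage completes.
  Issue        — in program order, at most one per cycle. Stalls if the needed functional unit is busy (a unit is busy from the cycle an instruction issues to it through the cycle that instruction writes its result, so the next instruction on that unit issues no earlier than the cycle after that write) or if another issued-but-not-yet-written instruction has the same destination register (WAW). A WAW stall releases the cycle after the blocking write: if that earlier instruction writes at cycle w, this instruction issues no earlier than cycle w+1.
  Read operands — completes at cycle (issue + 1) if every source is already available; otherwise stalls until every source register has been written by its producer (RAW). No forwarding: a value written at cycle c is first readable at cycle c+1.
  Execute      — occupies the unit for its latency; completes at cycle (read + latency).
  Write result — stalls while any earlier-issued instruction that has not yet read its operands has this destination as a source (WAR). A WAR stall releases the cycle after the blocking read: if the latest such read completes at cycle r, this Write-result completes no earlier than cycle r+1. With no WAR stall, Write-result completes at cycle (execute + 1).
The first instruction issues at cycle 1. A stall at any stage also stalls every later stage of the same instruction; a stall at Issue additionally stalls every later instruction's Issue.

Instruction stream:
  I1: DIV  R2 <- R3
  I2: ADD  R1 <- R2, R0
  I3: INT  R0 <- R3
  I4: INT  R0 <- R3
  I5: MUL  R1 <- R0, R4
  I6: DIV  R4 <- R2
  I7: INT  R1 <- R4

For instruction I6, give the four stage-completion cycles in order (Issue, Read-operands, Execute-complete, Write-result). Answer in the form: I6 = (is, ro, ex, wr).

[1] I1→DIV
[2] I1 RO, I2→ADD
[3] I3→INT
[4] I3 RO
[5] I3 EX
[10] I1 EX
[11] I1 WR R2
[12] I2 RO
[13] I3 WR R0
[14] I2 EX, I4→INT
[15] I2 WR R1, I4 RO
[16] I4 EX, I5→MUL
[17] I4 WR R0, I6→DIV
[18] I5 RO, I6 RO
[22] I5 EX
[23] I5 WR R1
[24] I7→INT
[26] I6 EX
[27] I6 WR R4
[28] I7 RO
[29] I7 EX
[30] I7 WR R1

I6 = (17, 18, 26, 27)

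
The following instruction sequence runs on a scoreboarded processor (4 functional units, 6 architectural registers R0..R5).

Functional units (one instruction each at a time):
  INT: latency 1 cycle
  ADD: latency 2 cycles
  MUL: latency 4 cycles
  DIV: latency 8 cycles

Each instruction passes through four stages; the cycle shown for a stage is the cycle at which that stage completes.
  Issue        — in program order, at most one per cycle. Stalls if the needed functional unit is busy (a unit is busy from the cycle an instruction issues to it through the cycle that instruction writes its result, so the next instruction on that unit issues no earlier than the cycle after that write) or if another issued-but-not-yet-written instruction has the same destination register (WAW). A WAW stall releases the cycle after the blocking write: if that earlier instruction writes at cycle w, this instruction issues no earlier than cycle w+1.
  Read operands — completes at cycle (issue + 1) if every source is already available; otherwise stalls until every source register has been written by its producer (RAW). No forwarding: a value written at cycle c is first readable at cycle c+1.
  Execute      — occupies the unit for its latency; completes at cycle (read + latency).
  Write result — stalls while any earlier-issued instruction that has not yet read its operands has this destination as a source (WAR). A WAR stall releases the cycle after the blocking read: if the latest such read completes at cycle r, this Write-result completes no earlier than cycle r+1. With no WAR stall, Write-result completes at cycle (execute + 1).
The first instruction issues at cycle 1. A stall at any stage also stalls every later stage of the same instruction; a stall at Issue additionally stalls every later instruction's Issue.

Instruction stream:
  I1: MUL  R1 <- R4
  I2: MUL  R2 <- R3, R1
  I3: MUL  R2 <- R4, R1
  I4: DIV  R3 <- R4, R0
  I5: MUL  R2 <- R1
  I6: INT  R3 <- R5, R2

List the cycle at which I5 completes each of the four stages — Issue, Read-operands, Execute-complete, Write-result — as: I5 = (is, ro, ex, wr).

I5 = (22, 23, 27, 28)

I1 -> (1, 2, 6, 7)
I2 -> (8, 9, 13, 14)  // struct: MUL busy until I1 writes@7
I3 -> (15, 16, 20, 21)  // struct: MUL busy until I2 writes@14
I4 -> (16, 17, 25, 26)
I5 -> (22, 23, 27, 28)  // struct: MUL busy until I3 writes@21
I6 -> (27, 29, 30, 31)  // WAW R3: wait I4 write@26, RAW R2: wait I5 write@28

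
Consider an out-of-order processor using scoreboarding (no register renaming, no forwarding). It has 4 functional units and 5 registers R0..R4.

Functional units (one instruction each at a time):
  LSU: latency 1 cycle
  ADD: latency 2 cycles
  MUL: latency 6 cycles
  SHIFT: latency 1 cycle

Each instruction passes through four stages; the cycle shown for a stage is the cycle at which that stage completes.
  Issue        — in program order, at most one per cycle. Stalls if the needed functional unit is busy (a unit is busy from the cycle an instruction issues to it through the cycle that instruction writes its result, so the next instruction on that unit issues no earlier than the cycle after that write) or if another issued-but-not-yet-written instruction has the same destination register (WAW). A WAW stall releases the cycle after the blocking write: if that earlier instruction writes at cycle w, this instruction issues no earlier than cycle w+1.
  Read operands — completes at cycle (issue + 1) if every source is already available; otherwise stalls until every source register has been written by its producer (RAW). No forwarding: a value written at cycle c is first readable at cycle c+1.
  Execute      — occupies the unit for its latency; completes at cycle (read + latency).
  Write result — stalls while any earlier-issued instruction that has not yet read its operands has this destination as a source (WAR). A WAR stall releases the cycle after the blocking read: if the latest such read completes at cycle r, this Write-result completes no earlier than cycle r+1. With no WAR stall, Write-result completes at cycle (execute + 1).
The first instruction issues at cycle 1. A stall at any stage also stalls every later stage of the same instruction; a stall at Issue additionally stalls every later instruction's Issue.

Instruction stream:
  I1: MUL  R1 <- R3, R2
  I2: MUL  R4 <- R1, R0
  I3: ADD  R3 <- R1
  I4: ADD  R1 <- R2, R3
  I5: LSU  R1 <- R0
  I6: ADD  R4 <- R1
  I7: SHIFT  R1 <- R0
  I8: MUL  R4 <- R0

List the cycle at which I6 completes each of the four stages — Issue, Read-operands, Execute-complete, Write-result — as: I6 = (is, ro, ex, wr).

I6 = (22, 25, 27, 28)

1) issue 1, read 2, done 8, write 9
2) issue 10, read 11, done 17, write 18  <struct: MUL busy until I1 writes@9>
3) issue 11, read 12, done 14, write 15
4) issue 16, read 17, done 19, write 20  <struct: ADD busy until I3 writes@15>
5) issue 21, read 22, done 23, write 24  <WAW R1: wait I4 write@20>
6) issue 22, read 25, done 27, write 28  <RAW R1: wait I5 write@24>
7) issue 25, read 26, done 27, write 28  <WAW R1: wait I5 write@24>
8) issue 29, read 30, done 36, write 37  <WAW R4: wait I6 write@28>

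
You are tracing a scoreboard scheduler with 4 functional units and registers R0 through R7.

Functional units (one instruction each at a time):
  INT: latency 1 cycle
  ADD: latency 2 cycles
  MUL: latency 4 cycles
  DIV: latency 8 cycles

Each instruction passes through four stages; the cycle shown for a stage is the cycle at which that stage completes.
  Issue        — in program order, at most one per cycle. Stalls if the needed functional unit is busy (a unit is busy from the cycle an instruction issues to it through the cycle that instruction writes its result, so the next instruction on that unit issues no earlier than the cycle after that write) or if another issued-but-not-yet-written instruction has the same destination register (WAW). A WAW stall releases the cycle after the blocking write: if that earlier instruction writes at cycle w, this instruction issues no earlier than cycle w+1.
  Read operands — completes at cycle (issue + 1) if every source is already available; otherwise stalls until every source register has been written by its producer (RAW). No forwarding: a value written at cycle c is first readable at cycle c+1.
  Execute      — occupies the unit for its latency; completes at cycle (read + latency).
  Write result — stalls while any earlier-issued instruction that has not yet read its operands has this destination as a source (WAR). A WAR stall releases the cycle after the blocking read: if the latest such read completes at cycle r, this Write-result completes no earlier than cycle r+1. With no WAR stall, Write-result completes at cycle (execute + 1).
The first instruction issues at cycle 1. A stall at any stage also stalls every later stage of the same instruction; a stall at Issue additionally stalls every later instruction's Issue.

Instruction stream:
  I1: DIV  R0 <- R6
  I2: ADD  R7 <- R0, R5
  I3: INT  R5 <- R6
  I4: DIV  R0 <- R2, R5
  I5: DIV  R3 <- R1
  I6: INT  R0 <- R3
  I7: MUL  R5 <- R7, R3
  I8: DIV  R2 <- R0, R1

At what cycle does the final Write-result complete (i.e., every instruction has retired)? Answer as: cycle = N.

cycle = 47

c1: I1 issues→DIV
c2: I1 reads; I2 issues→ADD
c3: I3 issues→INT
c4: I3 reads
c5: I3 exec-done
c10: I1 exec-done
c11: I1 writes R0
c12: I2 reads; I4 issues→DIV
c13: I3 writes R5
c14: I2 exec-done; I4 reads
c15: I2 writes R7
c22: I4 exec-done
c23: I4 writes R0
c24: I5 issues→DIV
c25: I5 reads; I6 issues→INT
c26: I7 issues→MUL
c33: I5 exec-done
c34: I5 writes R3
c35: I6 reads; I7 reads; I8 issues→DIV
c36: I6 exec-done
c37: I6 writes R0
c38: I8 reads
c39: I7 exec-done
c40: I7 writes R5
c46: I8 exec-done
c47: I8 writes R2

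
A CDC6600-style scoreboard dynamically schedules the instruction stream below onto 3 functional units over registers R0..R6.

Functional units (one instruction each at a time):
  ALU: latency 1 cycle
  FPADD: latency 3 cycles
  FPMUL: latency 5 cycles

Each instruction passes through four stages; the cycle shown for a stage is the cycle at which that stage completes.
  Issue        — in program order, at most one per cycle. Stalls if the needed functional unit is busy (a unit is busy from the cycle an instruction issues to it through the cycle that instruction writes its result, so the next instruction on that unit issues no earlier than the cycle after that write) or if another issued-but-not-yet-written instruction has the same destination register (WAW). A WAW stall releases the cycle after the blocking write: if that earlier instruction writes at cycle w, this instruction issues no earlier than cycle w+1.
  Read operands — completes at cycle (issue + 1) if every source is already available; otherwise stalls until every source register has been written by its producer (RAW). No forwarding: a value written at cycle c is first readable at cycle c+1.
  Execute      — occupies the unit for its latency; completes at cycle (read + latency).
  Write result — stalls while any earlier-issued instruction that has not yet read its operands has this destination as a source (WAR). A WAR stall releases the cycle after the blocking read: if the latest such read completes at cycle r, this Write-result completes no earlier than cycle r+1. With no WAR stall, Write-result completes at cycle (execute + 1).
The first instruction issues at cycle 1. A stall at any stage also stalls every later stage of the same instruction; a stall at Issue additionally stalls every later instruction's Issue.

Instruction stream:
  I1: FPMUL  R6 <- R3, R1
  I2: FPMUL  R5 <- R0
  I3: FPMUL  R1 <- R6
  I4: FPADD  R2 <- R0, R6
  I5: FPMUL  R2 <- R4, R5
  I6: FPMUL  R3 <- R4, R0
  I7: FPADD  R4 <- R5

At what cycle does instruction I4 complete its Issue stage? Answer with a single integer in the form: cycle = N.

1) issue 1, read 2, done 7, write 8
2) issue 9, read 10, done 15, write 16  <struct: FPMUL busy until I1 writes@8>
3) issue 17, read 18, done 23, write 24  <struct: FPMUL busy until I2 writes@16>
4) issue 18, read 19, done 22, write 23
5) issue 25, read 26, done 31, write 32  <struct: FPMUL busy until I3 writes@24>
6) issue 33, read 34, done 39, write 40  <struct: FPMUL busy until I5 writes@32>
7) issue 34, read 35, done 38, write 39

cycle = 18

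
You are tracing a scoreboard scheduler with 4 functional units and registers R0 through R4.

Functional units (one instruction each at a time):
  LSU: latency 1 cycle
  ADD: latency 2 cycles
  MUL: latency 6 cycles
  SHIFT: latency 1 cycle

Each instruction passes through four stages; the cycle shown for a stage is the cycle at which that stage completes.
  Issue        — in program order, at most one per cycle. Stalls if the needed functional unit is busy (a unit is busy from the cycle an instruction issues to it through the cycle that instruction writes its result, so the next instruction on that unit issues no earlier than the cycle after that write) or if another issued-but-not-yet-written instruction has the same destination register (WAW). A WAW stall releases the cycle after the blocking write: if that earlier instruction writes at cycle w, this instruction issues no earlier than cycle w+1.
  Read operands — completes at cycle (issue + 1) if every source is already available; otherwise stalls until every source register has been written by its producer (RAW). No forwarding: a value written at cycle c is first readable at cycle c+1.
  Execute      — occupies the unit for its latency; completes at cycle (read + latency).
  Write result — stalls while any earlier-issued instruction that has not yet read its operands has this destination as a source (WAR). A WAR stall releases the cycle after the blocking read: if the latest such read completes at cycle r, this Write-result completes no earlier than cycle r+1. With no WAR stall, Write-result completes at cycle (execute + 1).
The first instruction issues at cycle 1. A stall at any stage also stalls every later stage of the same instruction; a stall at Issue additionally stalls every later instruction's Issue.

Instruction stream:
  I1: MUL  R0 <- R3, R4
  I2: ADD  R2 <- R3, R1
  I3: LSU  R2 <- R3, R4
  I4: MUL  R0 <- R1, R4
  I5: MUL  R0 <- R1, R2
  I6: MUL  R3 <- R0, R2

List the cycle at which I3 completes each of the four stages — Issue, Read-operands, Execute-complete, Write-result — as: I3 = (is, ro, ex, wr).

I3 = (7, 8, 9, 10)

[1] I1→MUL
[2] I1 RO · I2→ADD
[3] I2 RO
[5] I2 EX
[6] I2 WR R2
[7] I3→LSU
[8] I1 EX · I3 RO
[9] I1 WR R0 · I3 EX
[10] I3 WR R2 · I4→MUL
[11] I4 RO
[17] I4 EX
[18] I4 WR R0
[19] I5→MUL
[20] I5 RO
[26] I5 EX
[27] I5 WR R0
[28] I6→MUL
[29] I6 RO
[35] I6 EX
[36] I6 WR R3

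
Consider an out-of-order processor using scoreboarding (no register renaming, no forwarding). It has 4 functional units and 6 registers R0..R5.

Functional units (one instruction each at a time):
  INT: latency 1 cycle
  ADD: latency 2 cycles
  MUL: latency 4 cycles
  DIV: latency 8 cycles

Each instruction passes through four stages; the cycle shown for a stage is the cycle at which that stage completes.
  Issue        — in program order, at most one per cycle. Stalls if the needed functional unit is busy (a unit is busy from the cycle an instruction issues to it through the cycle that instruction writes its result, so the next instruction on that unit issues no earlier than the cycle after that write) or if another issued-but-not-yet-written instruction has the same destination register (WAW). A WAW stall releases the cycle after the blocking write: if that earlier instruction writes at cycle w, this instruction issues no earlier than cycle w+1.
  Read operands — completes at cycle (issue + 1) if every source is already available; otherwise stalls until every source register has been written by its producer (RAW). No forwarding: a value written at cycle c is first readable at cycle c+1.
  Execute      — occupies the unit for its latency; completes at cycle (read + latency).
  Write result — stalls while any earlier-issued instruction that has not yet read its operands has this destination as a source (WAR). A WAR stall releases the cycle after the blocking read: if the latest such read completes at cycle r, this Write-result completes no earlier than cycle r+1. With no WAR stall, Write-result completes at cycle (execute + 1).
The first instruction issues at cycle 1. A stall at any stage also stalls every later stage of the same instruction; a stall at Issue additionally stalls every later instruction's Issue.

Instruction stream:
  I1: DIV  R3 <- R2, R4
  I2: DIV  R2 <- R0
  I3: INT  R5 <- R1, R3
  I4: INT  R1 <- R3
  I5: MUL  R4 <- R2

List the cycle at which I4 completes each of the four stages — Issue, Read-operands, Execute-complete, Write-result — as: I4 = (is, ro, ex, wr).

[1] I1 issues→DIV
[2] I1 reads
[10] I1 exec-done
[11] I1 writes R3
[12] I2 issues→DIV
[13] I2 reads | I3 issues→INT
[14] I3 reads
[15] I3 exec-done
[16] I3 writes R5
[17] I4 issues→INT
[18] I4 reads | I5 issues→MUL
[19] I4 exec-done
[20] I4 writes R1
[21] I2 exec-done
[22] I2 writes R2
[23] I5 reads
[27] I5 exec-done
[28] I5 writes R4

I4 = (17, 18, 19, 20)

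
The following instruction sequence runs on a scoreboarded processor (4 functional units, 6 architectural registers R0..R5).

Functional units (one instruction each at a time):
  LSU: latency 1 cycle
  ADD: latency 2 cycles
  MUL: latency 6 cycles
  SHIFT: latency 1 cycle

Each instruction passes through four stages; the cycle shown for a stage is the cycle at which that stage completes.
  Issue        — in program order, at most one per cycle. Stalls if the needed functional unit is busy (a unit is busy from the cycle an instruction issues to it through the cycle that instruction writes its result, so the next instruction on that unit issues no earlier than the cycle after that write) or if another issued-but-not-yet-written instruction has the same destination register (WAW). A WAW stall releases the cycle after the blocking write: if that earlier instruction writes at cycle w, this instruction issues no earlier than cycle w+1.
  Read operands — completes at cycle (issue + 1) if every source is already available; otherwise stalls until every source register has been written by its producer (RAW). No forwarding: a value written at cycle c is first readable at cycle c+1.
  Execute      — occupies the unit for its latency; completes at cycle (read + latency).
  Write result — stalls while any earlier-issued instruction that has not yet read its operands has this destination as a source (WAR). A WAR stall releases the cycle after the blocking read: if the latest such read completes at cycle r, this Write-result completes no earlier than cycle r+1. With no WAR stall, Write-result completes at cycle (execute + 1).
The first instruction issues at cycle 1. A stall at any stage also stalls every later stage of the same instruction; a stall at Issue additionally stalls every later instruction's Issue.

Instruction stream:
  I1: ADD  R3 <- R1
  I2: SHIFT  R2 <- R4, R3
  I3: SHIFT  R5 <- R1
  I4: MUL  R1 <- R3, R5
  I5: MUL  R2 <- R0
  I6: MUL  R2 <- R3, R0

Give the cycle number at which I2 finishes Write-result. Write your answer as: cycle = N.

cycle = 8

I1  is:1  ro:2  ex:4  wr:5
I2  is:2  ro:6  ex:7  wr:8  — RAW R3: wait I1 write@5
I3  is:9  ro:10  ex:11  wr:12  — struct: SHIFT busy until I2 writes@8
I4  is:10  ro:13  ex:19  wr:20  — RAW R5: wait I3 write@12
I5  is:21  ro:22  ex:28  wr:29  — struct: MUL busy until I4 writes@20
I6  is:30  ro:31  ex:37  wr:38  — struct: MUL busy until I5 writes@29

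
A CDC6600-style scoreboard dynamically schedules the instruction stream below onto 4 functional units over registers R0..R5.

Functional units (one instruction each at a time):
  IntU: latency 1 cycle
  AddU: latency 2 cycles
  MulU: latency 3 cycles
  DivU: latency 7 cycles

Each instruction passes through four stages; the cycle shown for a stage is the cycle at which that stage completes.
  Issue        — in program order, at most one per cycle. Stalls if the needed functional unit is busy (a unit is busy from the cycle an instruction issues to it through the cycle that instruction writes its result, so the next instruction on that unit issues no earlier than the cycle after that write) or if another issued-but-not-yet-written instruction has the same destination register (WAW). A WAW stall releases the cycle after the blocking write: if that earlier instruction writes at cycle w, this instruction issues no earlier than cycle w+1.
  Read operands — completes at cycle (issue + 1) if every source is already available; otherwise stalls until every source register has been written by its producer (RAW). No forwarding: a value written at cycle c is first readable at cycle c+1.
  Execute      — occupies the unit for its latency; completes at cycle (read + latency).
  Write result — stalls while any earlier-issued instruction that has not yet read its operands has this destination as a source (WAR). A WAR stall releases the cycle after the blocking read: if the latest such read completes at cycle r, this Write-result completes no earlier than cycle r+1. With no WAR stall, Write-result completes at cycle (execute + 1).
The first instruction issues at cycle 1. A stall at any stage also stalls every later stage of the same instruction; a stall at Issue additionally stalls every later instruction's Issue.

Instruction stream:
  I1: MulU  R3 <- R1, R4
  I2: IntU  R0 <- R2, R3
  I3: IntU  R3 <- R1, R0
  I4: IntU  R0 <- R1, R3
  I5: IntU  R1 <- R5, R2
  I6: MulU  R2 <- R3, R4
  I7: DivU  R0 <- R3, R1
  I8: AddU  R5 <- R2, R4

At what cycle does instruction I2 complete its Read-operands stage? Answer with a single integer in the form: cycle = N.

t=1  I1 dispatched to MulU
t=2  I1 operands ready, I2 dispatched to IntU
t=5  I1 complete
t=6  R3←I1
t=7  I2 operands ready
t=8  I2 complete
t=9  R0←I2
t=10  I3 dispatched to IntU
t=11  I3 operands ready
t=12  I3 complete
t=13  R3←I3
t=14  I4 dispatched to IntU
t=15  I4 operands ready
t=16  I4 complete
t=17  R0←I4
t=18  I5 dispatched to IntU
t=19  I5 operands ready, I6 dispatched to MulU
t=20  I5 complete, I6 operands ready, I7 dispatched to DivU
t=21  R1←I5, I8 dispatched to AddU
t=22  I7 operands ready
t=23  I6 complete
t=24  R2←I6
t=25  I8 operands ready
t=27  I8 complete
t=28  R5←I8
t=29  I7 complete
t=30  R0←I7

cycle = 7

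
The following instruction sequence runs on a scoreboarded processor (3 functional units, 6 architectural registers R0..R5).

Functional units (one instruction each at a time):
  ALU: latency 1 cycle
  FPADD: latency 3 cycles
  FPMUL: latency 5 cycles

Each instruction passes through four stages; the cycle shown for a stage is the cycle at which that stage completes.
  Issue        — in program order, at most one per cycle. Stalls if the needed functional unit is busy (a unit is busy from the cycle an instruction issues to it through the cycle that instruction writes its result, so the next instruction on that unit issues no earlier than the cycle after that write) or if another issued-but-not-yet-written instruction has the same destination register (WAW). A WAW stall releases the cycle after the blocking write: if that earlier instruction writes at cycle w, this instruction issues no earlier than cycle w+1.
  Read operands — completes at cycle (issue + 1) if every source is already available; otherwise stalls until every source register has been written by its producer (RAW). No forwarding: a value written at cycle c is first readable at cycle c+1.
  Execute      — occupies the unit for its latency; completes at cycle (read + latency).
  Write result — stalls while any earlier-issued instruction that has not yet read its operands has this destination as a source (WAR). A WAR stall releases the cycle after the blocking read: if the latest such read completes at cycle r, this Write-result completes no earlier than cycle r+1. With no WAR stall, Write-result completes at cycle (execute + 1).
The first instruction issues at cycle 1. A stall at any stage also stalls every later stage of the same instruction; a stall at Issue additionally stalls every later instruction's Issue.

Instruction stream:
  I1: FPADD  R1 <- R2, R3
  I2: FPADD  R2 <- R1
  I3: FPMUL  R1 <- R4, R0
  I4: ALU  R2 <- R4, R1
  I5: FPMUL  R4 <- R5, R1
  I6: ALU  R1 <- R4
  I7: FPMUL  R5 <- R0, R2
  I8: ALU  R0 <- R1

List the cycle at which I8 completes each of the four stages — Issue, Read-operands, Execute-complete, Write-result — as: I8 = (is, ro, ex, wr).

I8 = (27, 28, 29, 30)

I1: IS=1 RO=2 EX=5 WR=6
I2: IS=7 RO=8 EX=11 WR=12  [struct: FPADD busy until I1 writes@6]
I3: IS=8 RO=9 EX=14 WR=15
I4: IS=13 RO=16 EX=17 WR=18  [WAW R2: wait I2 write@12; RAW R1: wait I3 write@15]
I5: IS=16 RO=17 EX=22 WR=23  [struct: FPMUL busy until I3 writes@15]
I6: IS=19 RO=24 EX=25 WR=26  [struct: ALU busy until I4 writes@18; RAW R4: wait I5 write@23]
I7: IS=24 RO=25 EX=30 WR=31  [struct: FPMUL busy until I5 writes@23]
I8: IS=27 RO=28 EX=29 WR=30  [struct: ALU busy until I6 writes@26]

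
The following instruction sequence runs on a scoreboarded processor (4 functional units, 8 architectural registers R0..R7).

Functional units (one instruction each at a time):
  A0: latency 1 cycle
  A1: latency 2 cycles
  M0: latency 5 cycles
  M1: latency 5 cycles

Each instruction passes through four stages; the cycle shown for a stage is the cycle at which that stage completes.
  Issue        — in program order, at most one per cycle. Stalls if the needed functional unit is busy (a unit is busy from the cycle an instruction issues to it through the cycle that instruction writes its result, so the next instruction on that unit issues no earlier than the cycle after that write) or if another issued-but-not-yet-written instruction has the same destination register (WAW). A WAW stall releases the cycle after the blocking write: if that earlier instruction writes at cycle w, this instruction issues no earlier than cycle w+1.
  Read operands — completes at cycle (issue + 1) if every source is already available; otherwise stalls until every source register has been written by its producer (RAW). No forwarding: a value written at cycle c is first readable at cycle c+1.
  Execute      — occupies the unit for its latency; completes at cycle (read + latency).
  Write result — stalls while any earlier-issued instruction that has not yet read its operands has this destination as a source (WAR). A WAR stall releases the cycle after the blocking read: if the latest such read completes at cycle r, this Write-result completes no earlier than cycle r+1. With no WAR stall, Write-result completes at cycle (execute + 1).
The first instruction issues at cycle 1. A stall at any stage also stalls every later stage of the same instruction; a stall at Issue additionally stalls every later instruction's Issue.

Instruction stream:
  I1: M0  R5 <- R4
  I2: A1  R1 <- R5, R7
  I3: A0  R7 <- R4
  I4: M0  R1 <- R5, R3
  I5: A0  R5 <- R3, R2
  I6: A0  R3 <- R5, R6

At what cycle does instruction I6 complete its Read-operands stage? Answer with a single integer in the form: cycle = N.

1) issue 1, read 2, done 7, write 8
2) issue 2, read 9, done 11, write 12  <RAW R5: wait I1 write@8>
3) issue 3, read 4, done 5, write 10  <WAR R7: wait I2 read@9>
4) issue 13, read 14, done 19, write 20  <WAW R1: wait I2 write@12>
5) issue 14, read 15, done 16, write 17
6) issue 18, read 19, done 20, write 21  <struct: A0 busy until I5 writes@17>

cycle = 19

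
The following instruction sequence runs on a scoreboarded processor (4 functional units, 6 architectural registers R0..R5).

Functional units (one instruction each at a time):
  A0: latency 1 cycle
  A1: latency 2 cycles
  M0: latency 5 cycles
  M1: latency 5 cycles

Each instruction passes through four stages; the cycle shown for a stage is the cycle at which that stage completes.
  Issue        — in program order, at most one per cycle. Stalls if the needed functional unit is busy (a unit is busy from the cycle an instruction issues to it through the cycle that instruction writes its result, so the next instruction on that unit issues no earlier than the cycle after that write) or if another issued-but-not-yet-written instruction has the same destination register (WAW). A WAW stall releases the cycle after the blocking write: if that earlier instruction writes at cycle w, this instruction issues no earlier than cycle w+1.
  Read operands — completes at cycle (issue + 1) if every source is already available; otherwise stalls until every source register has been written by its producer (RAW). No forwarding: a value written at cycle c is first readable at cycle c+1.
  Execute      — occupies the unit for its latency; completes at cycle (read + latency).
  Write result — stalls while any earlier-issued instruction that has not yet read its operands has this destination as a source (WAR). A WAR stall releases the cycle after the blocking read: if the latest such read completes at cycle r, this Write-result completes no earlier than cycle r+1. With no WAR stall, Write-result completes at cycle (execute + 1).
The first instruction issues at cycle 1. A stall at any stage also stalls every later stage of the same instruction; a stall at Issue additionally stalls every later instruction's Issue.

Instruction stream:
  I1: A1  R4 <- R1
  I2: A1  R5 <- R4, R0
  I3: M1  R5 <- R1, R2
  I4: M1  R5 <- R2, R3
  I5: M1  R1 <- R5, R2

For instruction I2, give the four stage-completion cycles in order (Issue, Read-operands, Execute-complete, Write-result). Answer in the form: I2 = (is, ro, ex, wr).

cycle 1: issue I1 (A1)
cycle 2: I1 read-ops
cycle 4: I1 finished on A1
cycle 5: I1→R4
cycle 6: issue I2 (A1)
cycle 7: I2 read-ops
cycle 9: I2 finished on A1
cycle 10: I2→R5
cycle 11: issue I3 (M1)
cycle 12: I3 read-ops
cycle 17: I3 finished on M1
cycle 18: I3→R5
cycle 19: issue I4 (M1)
cycle 20: I4 read-ops
cycle 25: I4 finished on M1
cycle 26: I4→R5
cycle 27: issue I5 (M1)
cycle 28: I5 read-ops
cycle 33: I5 finished on M1
cycle 34: I5→R1

I2 = (6, 7, 9, 10)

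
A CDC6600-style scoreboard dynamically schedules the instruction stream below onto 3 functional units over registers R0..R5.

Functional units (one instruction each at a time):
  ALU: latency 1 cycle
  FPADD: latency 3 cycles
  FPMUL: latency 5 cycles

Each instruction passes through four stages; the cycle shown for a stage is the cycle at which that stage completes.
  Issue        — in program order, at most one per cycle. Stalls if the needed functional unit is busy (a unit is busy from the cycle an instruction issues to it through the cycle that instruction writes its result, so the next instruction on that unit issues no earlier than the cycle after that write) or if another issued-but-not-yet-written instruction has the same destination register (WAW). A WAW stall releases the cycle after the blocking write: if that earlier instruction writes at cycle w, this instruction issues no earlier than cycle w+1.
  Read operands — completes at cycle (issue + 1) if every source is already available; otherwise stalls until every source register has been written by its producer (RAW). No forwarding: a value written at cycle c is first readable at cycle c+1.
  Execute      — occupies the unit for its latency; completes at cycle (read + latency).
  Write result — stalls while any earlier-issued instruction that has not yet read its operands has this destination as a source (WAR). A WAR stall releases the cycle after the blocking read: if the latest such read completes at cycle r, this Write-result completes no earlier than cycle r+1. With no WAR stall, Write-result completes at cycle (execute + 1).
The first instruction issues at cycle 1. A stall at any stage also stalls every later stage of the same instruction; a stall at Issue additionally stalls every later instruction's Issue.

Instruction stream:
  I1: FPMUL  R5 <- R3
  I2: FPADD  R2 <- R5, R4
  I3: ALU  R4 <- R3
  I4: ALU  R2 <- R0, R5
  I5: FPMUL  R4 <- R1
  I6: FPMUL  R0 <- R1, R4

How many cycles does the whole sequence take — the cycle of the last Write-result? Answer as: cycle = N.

  I1 | 1 | 2 | 7 | 8
  I2 | 2 | 9 | 12 | 13   RAW R5: wait I1 write@8
  I3 | 3 | 4 | 5 | 10   WAR R4: wait I2 read@9
  I4 | 14 | 15 | 16 | 17   WAW R2: wait I2 write@13
  I5 | 15 | 16 | 21 | 22
  I6 | 23 | 24 | 29 | 30   struct: FPMUL busy until I5 writes@22

cycle = 30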